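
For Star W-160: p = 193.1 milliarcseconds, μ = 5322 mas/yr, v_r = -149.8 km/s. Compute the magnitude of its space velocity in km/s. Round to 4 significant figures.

198.8 km/s

d = 1/p = 1/0.1931″ = 5.1787 pc.
μ = 5322 mas/yr = 5.322 ″/yr.
v_t = 4.740 μ d = 4.740 × 5.322 × 5.1787 = 130.64 km/s.
v = √(v_r² + v_t²) = √((-149.8)² + 130.64²) = √39506.8 = 198.76 km/s.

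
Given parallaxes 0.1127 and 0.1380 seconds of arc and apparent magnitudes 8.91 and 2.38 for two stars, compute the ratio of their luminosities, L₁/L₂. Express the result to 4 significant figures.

L₁/L₂ = 0.003664

d₁ = 1/p₁ = 1/0.1127″ = 8.8731 pc; d₂ = 1/p₂ = 1/0.1380″ = 7.2464 pc.
M₁ = m₁ − 5 log₁₀ d₁ + 5 = 8.91 − 4.7404 + 5 = 9.1696.
M₂ = 2.38 − 4.3006 + 5 = 3.0794.
L₁/L₂ = 10^(0.4(M₂ − M₁)) = 10^(0.4 × (-6.0902)) = 10^(-2.43608) = 0.0036637.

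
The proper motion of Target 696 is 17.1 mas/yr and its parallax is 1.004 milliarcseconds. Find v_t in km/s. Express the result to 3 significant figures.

d = 1/p = 1/0.001004″ = 996.02 pc.
μ = 17.1 mas/yr = 0.0171 ″/yr.
v_t = 4.74 × μ × d = 4.74 × 0.0171 × 996.02 = 80.731 km/s.

80.7 km/s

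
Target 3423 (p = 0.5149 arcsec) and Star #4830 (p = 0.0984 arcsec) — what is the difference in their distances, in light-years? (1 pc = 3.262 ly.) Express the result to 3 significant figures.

d_A = 1/0.5149″ = 1.9421 pc; d_B = 1/0.09840″ = 10.163 pc.
|d_B − d_A| = |10.163 − 1.9421| = 8.2209 pc = 8.2209 × 3.262 ly = 26.817 ly.

26.8 ly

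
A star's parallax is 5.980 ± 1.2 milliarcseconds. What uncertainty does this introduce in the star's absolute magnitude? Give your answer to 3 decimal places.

σ_M = 0.436 mag

M = m − 5 log₁₀ d + 5 = m + 5 log₁₀ p + 5, so ∂M/∂p = 5/(p ln 10).
σ_M = (5/ln 10) · (σ_p/p) = 2.1715 × 1.2/5.980 = 2.1715 × 0.20067 = 0.43575.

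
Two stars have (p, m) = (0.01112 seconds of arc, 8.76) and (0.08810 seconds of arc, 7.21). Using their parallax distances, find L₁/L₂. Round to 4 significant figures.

L₁/L₂ = 15.06

d₁ = 1/p₁ = 1/0.01112″ = 89.928 pc; d₂ = 1/p₂ = 1/0.08810″ = 11.351 pc.
M₁ = m₁ − 5 log₁₀ d₁ + 5 = 8.76 − 9.7695 + 5 = 3.9905.
M₂ = 7.21 − 5.2752 + 5 = 6.9348.
L₁/L₂ = 10^(0.4(M₂ − M₁)) = 10^(0.4 × 2.9443) = 10^1.17772 = 15.056.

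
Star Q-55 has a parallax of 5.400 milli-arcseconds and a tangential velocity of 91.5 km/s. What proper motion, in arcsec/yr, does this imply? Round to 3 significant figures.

0.104 arcsec/yr

d = 1/p = 1/0.005400″ = 185.19 pc.
μ = v_t / (4.74 d) = 91.5 / (4.74 × 185.19) = 91.5 / 877.8 = 0.10424 ″/yr.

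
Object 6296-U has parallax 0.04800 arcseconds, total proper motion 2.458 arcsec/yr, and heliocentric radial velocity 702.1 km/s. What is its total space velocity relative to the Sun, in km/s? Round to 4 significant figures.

742.9 km/s

d = 1/p = 1/0.04800″ = 20.833 pc.
v_t = 4.740 μ d = 4.740 × 2.458 × 20.833 = 242.72 km/s.
v = √(v_r² + v_t²) = √(702.1² + 242.72²) = √551857 = 742.87 km/s.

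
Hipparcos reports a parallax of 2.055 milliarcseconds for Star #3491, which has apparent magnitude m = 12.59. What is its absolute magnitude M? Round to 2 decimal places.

M = 4.15

d = 1/p = 1/0.002055″ = 486.62 pc.
m − M = 5 log₁₀(486.62) − 5 = 13.4359 − 5 = 8.4359.
M = m − (m − M) = 12.59 − 8.4359 = 4.15.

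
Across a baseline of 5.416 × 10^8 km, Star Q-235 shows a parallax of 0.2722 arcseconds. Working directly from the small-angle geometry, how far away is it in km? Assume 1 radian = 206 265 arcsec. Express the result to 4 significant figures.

4.104 × 10^14 km

θ = 0.2722″ = 0.2722/206265 = 1.3197 × 10^-6 rad.
d = B/θ = (5.416 × 10^8) / (1.3197 × 10^-6) = 4.1040 × 10^14 km.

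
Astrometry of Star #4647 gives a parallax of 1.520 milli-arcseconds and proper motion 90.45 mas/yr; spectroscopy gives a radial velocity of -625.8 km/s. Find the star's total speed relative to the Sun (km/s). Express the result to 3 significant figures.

d = 1/p = 1/0.001520″ = 657.89 pc.
μ = 90.45 mas/yr = 0.09045 ″/yr.
v_t = 4.740 μ d = 4.740 × 0.09045 × 657.89 = 282.06 km/s.
v = √(v_r² + v_t²) = √((-625.8)² + 282.06²) = √471183 = 686.43 km/s.

686 km/s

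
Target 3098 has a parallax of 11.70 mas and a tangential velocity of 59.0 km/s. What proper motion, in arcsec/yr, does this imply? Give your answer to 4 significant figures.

0.1456 arcsec/yr

d = 1/p = 1/0.01170″ = 85.47 pc.
μ = v_t / (4.74 d) = 59.0 / (4.74 × 85.47) = 59.0 / 405.13 = 0.14563 ″/yr.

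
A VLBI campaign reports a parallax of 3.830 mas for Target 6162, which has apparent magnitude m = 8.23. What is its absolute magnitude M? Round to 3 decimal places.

d = 1/p = 1/0.003830″ = 261.1 pc.
m − M = 5 log₁₀(261.1) − 5 = 12.0840 − 5 = 7.0840.
M = m − (m − M) = 8.23 − 7.0840 = 1.146.

M = 1.146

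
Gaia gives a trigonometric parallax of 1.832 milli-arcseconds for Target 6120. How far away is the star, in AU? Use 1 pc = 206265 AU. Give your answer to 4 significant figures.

p = 1.832 milli-arcseconds = 0.001832 arcsec.
d = 1/p = 1/0.001832 = 545.85 pc.
In AU: 545.85 × 206265 = 1.1259 × 10^8 AU.

1.126 × 10^8 AU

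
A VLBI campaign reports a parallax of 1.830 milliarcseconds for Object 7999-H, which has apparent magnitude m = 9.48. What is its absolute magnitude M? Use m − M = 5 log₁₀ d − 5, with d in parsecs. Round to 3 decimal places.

M = 0.792

d = 1/p = 1/0.001830″ = 546.45 pc.
m − M = 5 log₁₀(546.45) − 5 = 13.6878 − 5 = 8.6878.
M = m − (m − M) = 9.48 − 8.6878 = 0.792.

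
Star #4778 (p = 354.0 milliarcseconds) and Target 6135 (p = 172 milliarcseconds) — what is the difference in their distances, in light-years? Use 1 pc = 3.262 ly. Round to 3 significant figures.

d_A = 1/0.3540″ = 2.8249 pc; d_B = 1/0.1720″ = 5.814 pc.
|d_B − d_A| = |5.814 − 2.8249| = 2.9891 pc = 2.9891 × 3.262 ly = 9.7504 ly.

9.75 ly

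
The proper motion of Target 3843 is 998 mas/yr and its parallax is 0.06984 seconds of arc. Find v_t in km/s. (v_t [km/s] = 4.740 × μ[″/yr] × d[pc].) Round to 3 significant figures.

d = 1/p = 1/0.06984″ = 14.318 pc.
μ = 998 mas/yr = 0.998 ″/yr.
v_t = 4.74 × μ × d = 4.74 × 0.998 × 14.318 = 67.732 km/s.

67.7 km/s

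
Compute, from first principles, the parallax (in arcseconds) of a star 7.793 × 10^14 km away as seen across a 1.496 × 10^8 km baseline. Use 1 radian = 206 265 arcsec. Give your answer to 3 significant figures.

θ ≈ B/d = (1.496 × 10^8) / (7.793 × 10^14) = 1.9197 × 10^-7 rad.
In arcseconds: 1.9197 × 10^-7 × 206265 = 0.039597″.

0.0396 arcsec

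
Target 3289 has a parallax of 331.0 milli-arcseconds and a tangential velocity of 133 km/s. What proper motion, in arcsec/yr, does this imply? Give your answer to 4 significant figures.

9.288 arcsec/yr

d = 1/p = 1/0.3310″ = 3.0211 pc.
μ = v_t / (4.74 d) = 133 / (4.74 × 3.0211) = 133 / 14.32 = 9.2877 ″/yr.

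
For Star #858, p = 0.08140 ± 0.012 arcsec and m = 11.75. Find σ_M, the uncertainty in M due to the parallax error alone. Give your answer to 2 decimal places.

σ_M = 0.32 mag

M = m − 5 log₁₀ d + 5 = m + 5 log₁₀ p + 5, so ∂M/∂p = 5/(p ln 10).
σ_M = (5/ln 10) · (σ_p/p) = 2.1715 × 0.012/0.08140 = 2.1715 × 0.14742 = 0.32012.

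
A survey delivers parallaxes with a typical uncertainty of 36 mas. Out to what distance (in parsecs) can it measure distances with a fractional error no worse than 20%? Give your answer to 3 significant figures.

5.56 pc

σ_d/d = σ_p/p, so the condition is σ_p/p ≤ 0.20, i.e. p ≥ σ_p/0.20.
p_min = 36/0.20 = 180 mas = 0.18 arcsec.
d_max = 1/p_min = 1/0.18 = 5.5556 pc.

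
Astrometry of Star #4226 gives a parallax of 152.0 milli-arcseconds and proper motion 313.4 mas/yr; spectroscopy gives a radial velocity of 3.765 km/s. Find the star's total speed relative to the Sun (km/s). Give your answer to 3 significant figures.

d = 1/p = 1/0.1520″ = 6.5789 pc.
μ = 313.4 mas/yr = 0.3134 ″/yr.
v_t = 4.740 μ d = 4.740 × 0.3134 × 6.5789 = 9.7731 km/s.
v = √(v_r² + v_t²) = √(3.765² + 9.7731²) = √109.689 = 10.473 km/s.

10.5 km/s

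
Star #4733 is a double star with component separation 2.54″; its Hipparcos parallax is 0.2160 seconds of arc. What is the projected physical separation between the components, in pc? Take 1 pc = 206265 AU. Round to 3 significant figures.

d = 1/p = 1/0.2160″ = 4.6296 pc.
At distance d (pc), an angle of θ arcsec spans θ·d AU: s = 2.54 × 4.6296 = 11.759 AU.
= 11.759 / 206265 = 5.7009 × 10^-5 pc.

5.70 × 10^-5 pc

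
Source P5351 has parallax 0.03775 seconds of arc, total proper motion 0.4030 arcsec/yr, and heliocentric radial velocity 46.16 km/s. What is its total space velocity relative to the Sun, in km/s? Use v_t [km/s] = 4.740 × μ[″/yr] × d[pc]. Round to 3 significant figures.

d = 1/p = 1/0.03775″ = 26.49 pc.
v_t = 4.740 μ d = 4.740 × 0.4030 × 26.49 = 50.602 km/s.
v = √(v_r² + v_t²) = √(46.16² + 50.602²) = √4691.31 = 68.493 km/s.

68.5 km/s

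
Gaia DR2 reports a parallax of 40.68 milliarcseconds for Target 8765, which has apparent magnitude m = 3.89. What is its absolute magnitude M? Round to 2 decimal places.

d = 1/p = 1/0.04068″ = 24.582 pc.
m − M = 5 log₁₀(24.582) − 5 = 6.9531 − 5 = 1.9531.
M = m − (m − M) = 3.89 − 1.9531 = 1.94.

M = 1.94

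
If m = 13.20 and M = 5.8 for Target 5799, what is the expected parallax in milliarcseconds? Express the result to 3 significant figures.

3.31 mas

m − M = 13.20 − 5.8 = 7.40.
d = 10^((m−M)/5 + 1) = 10^2.480 = 302 pc.
p = 1/d = 1/302 = 0.0033113 arcsec = 3.3113 mas.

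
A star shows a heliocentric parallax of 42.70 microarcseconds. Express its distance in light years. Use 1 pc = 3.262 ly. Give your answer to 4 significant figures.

76390 light years

p = 42.70 microarcseconds = 0.00004270 arcsec.
d = 1/p = 1/0.00004270 = 23419 pc.
In light-years: 23419 × 3.262 = 76393 ly.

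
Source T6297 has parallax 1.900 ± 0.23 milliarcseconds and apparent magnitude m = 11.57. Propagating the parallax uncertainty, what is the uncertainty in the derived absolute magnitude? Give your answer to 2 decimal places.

σ_M = 0.26 mag

M = m − 5 log₁₀ d + 5 = m + 5 log₁₀ p + 5, so ∂M/∂p = 5/(p ln 10).
σ_M = (5/ln 10) · (σ_p/p) = 2.1715 × 0.23/1.900 = 2.1715 × 0.12105 = 0.26286.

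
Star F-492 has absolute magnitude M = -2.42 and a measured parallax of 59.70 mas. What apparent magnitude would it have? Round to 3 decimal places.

d = 1/p = 1/0.05970″ = 16.75 pc.
m − M = 5 log₁₀ d − 5 = 5 log₁₀(16.75) − 5 = 6.1201 − 5 = 1.1201.
m = M + (m − M) = -2.42 + 1.1201 = -1.300.

m = -1.300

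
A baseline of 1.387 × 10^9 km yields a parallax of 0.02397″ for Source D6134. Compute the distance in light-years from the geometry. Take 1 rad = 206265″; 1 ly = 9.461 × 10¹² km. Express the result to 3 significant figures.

1260 ly

θ = 0.02397″ = 0.02397/206265 = 1.1621 × 10^-7 rad.
d = B/θ = (1.387 × 10^9) / (1.1621 × 10^-7) = 1.1935 × 10^16 km = (1.1935 × 10^16) / (9.461 × 10^12) ly = 1261.5 ly.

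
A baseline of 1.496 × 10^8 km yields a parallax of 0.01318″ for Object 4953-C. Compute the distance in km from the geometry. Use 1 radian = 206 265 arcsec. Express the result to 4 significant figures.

2.341 × 10^15 km

θ = 0.01318″ = 0.01318/206265 = 6.3898 × 10^-8 rad.
d = B/θ = (1.496 × 10^8) / (6.3898 × 10^-8) = 2.3412 × 10^15 km.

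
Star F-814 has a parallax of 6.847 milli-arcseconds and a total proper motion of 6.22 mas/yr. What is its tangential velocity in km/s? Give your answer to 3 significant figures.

4.31 km/s

d = 1/p = 1/0.006847″ = 146.05 pc.
μ = 6.22 mas/yr = 0.00622 ″/yr.
v_t = 4.74 × μ × d = 4.74 × 0.00622 × 146.05 = 4.306 km/s.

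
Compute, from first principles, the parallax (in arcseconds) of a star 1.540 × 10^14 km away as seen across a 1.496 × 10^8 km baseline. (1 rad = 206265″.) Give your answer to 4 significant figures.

θ ≈ B/d = (1.496 × 10^8) / (1.540 × 10^14) = 9.7143 × 10^-7 rad.
In arcseconds: 9.7143 × 10^-7 × 206265 = 0.20037″.

0.2004 arcsec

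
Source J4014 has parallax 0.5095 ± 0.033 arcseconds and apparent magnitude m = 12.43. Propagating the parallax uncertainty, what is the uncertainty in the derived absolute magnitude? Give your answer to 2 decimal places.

M = m − 5 log₁₀ d + 5 = m + 5 log₁₀ p + 5, so ∂M/∂p = 5/(p ln 10).
σ_M = (5/ln 10) · (σ_p/p) = 2.1715 × 0.033/0.5095 = 2.1715 × 0.064769 = 0.14065.

σ_M = 0.14 mag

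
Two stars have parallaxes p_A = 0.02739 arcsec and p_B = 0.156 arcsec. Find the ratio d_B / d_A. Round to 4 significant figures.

Since d = 1/p, d_B/d_A = p_A/p_B.
= 0.02739 / 0.156 = 0.17558.

0.1756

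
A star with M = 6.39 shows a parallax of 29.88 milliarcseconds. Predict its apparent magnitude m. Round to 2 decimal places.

d = 1/p = 1/0.02988″ = 33.467 pc.
m − M = 5 log₁₀ d − 5 = 5 log₁₀(33.467) − 5 = 7.6231 − 5 = 2.6231.
m = M + (m − M) = 6.39 + 2.6231 = 9.01.

m = 9.01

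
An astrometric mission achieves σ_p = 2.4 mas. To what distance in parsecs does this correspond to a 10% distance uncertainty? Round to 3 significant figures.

σ_d/d = σ_p/p, so the condition is σ_p/p ≤ 0.10, i.e. p ≥ σ_p/0.10.
p_min = 2.4/0.10 = 24 mas = 0.024 arcsec.
d_max = 1/p_min = 1/0.024 = 41.667 pc.

41.7 pc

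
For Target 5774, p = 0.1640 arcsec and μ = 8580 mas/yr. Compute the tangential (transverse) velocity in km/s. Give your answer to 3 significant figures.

d = 1/p = 1/0.1640″ = 6.0976 pc.
μ = 8580 mas/yr = 8.58 ″/yr.
v_t = 4.74 × μ × d = 4.74 × 8.58 × 6.0976 = 247.98 km/s.

248 km/s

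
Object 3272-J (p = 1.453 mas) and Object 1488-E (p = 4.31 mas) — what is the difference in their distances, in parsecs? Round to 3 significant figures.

456 pc

d_A = 1/0.001453″ = 688.23 pc; d_B = 1/0.004310″ = 232.02 pc.
|d_B − d_A| = |232.02 − 688.23| = 456.21 pc.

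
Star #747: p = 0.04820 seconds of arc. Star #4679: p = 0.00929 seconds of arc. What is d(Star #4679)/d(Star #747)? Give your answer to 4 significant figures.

Since d = 1/p, d_B/d_A = p_A/p_B.
= 0.04820 / 0.00929 = 5.1884.

5.188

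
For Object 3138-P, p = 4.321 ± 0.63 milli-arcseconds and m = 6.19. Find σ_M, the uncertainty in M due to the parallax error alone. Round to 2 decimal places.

σ_M = 0.32 mag

M = m − 5 log₁₀ d + 5 = m + 5 log₁₀ p + 5, so ∂M/∂p = 5/(p ln 10).
σ_M = (5/ln 10) · (σ_p/p) = 2.1715 × 0.63/4.321 = 2.1715 × 0.1458 = 0.3166.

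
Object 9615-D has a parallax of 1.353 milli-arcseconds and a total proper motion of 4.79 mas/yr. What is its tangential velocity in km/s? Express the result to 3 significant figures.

d = 1/p = 1/0.001353″ = 739.1 pc.
μ = 4.79 mas/yr = 0.00479 ″/yr.
v_t = 4.74 × μ × d = 4.74 × 0.00479 × 739.1 = 16.781 km/s.

16.8 km/s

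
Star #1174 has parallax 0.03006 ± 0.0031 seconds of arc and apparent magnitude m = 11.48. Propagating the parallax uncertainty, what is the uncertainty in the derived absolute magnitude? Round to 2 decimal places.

σ_M = 0.22 mag

M = m − 5 log₁₀ d + 5 = m + 5 log₁₀ p + 5, so ∂M/∂p = 5/(p ln 10).
σ_M = (5/ln 10) · (σ_p/p) = 2.1715 × 0.0031/0.03006 = 2.1715 × 0.10313 = 0.22395.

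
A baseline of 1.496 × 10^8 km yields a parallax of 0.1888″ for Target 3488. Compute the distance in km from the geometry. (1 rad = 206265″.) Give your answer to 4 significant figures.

1.634 × 10^14 km

θ = 0.1888″ = 0.1888/206265 = 9.1533 × 10^-7 rad.
d = B/θ = (1.496 × 10^8) / (9.1533 × 10^-7) = 1.6344 × 10^14 km.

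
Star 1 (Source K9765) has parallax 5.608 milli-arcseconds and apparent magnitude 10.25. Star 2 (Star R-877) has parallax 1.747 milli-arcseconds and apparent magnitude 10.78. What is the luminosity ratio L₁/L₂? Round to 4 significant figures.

d₁ = 1/p₁ = 1/0.005608″ = 178.32 pc; d₂ = 1/p₂ = 1/0.001747″ = 572.41 pc.
M₁ = m₁ − 5 log₁₀ d₁ + 5 = 10.25 − 11.2560 + 5 = 3.9940.
M₂ = 10.78 − 13.7885 + 5 = 1.9915.
L₁/L₂ = 10^(0.4(M₂ − M₁)) = 10^(0.4 × (-2.0025)) = 10^(-0.80100) = 0.15812.

L₁/L₂ = 0.1581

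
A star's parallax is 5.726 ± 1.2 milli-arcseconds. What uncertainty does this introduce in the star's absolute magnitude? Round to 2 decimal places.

M = m − 5 log₁₀ d + 5 = m + 5 log₁₀ p + 5, so ∂M/∂p = 5/(p ln 10).
σ_M = (5/ln 10) · (σ_p/p) = 2.1715 × 1.2/5.726 = 2.1715 × 0.20957 = 0.45508.

σ_M = 0.46 mag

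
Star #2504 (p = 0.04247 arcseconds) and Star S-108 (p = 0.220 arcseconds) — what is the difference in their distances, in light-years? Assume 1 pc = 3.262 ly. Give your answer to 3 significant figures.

62.0 ly

d_A = 1/0.04247″ = 23.546 pc; d_B = 1/0.2200″ = 4.5455 pc.
|d_B − d_A| = |4.5455 − 23.546| = 19.001 pc = 19.001 × 3.262 ly = 61.981 ly.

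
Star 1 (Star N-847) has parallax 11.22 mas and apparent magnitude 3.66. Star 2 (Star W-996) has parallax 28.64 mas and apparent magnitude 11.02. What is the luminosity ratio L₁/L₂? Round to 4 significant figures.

d₁ = 1/p₁ = 1/0.01122″ = 89.127 pc; d₂ = 1/p₂ = 1/0.02864″ = 34.916 pc.
M₁ = m₁ − 5 log₁₀ d₁ + 5 = 3.66 − 9.7500 + 5 = -1.0900.
M₂ = 11.02 − 7.7151 + 5 = 8.3049.
L₁/L₂ = 10^(0.4(M₂ − M₁)) = 10^(0.4 × 9.3949) = 10^3.75796 = 5727.4.

L₁/L₂ = 5727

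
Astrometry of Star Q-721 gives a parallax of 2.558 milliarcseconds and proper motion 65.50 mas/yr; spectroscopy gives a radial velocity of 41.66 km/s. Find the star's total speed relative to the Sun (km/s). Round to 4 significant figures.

128.3 km/s

d = 1/p = 1/0.002558″ = 390.93 pc.
μ = 65.50 mas/yr = 0.06550 ″/yr.
v_t = 4.740 μ d = 4.740 × 0.06550 × 390.93 = 121.37 km/s.
v = √(v_r² + v_t²) = √(41.66² + 121.37²) = √16466.2 = 128.32 km/s.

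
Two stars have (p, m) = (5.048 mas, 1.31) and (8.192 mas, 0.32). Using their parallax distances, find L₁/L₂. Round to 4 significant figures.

d₁ = 1/p₁ = 1/0.005048″ = 198.1 pc; d₂ = 1/p₂ = 1/0.008192″ = 122.07 pc.
M₁ = m₁ − 5 log₁₀ d₁ + 5 = 1.31 − 11.4844 + 5 = -5.1744.
M₂ = 0.32 − 10.4330 + 5 = -5.1130.
L₁/L₂ = 10^(0.4(M₂ − M₁)) = 10^(0.4 × 0.0614) = 10^0.02456 = 1.0582.

L₁/L₂ = 1.058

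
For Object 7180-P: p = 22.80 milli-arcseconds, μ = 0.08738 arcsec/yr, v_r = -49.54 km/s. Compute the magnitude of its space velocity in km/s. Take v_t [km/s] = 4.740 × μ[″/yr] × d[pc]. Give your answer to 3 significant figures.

52.8 km/s

d = 1/p = 1/0.02280″ = 43.86 pc.
v_t = 4.740 μ d = 4.740 × 0.08738 × 43.86 = 18.166 km/s.
v = √(v_r² + v_t²) = √((-49.54)² + 18.166²) = √2784.22 = 52.766 km/s.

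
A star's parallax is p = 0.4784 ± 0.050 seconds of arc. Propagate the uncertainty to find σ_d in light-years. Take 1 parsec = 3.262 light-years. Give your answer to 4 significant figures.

d = 1/p, so σ_d = σ_p / p².
σ_d = 0.0500 / (0.4784)² = 0.0500 / 0.22887 = 0.21846 pc = 0.21846 × 3.262 ly = 0.71262 ly.

0.7126 ly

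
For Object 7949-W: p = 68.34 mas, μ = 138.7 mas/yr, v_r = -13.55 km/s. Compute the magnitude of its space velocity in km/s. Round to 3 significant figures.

16.6 km/s

d = 1/p = 1/0.06834″ = 14.633 pc.
μ = 138.7 mas/yr = 0.1387 ″/yr.
v_t = 4.740 μ d = 4.740 × 0.1387 × 14.633 = 9.6203 km/s.
v = √(v_r² + v_t²) = √((-13.55)² + 9.6203²) = √276.153 = 16.618 km/s.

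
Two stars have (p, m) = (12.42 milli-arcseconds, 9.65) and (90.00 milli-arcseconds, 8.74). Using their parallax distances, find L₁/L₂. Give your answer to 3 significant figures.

L₁/L₂ = 22.7

d₁ = 1/p₁ = 1/0.01242″ = 80.515 pc; d₂ = 1/p₂ = 1/0.09000″ = 11.111 pc.
M₁ = m₁ − 5 log₁₀ d₁ + 5 = 9.65 − 9.5294 + 5 = 5.1206.
M₂ = 8.74 − 5.2288 + 5 = 8.5112.
L₁/L₂ = 10^(0.4(M₂ − M₁)) = 10^(0.4 × 3.3906) = 10^1.35624 = 22.711.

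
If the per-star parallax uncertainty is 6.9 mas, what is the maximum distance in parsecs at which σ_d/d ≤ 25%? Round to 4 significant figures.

σ_d/d = σ_p/p, so the condition is σ_p/p ≤ 0.25, i.e. p ≥ σ_p/0.25.
p_min = 6.9/0.25 = 27.6 mas = 0.0276 arcsec.
d_max = 1/p_min = 1/0.0276 = 36.232 pc.

36.23 pc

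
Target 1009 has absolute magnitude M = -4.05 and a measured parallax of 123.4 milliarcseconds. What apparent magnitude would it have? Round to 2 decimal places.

m = -4.51

d = 1/p = 1/0.1234″ = 8.1037 pc.
m − M = 5 log₁₀ d − 5 = 5 log₁₀(8.1037) − 5 = 4.5434 − 5 = -0.4566.
m = M + (m − M) = -4.05 + (-0.4566) = -4.51.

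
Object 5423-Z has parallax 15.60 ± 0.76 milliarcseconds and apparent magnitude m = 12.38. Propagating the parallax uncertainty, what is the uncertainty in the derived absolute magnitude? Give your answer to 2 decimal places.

M = m − 5 log₁₀ d + 5 = m + 5 log₁₀ p + 5, so ∂M/∂p = 5/(p ln 10).
σ_M = (5/ln 10) · (σ_p/p) = 2.1715 × 0.76/15.60 = 2.1715 × 0.048718 = 0.10579.

σ_M = 0.11 mag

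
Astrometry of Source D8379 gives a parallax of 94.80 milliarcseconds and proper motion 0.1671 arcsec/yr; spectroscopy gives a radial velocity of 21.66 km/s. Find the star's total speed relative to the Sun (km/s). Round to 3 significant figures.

d = 1/p = 1/0.09480″ = 10.549 pc.
v_t = 4.740 μ d = 4.740 × 0.1671 × 10.549 = 8.3554 km/s.
v = √(v_r² + v_t²) = √(21.66² + 8.3554²) = √538.968 = 23.216 km/s.

23.2 km/s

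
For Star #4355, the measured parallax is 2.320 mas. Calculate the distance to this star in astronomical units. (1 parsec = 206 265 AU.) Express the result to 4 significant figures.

8.891 × 10^7 AU

p = 2.320 mas = 0.002320 arcsec.
d = 1/p = 1/0.002320 = 431.03 pc.
In AU: 431.03 × 206265 = 8.8906 × 10^7 AU.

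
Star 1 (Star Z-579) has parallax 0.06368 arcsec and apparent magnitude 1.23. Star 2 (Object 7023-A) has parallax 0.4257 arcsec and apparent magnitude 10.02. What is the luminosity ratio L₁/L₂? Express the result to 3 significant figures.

d₁ = 1/p₁ = 1/0.06368″ = 15.704 pc; d₂ = 1/p₂ = 1/0.4257″ = 2.3491 pc.
M₁ = m₁ − 5 log₁₀ d₁ + 5 = 1.23 − 5.9801 + 5 = 0.2499.
M₂ = 10.02 − 1.8545 + 5 = 13.1655.
L₁/L₂ = 10^(0.4(M₂ − M₁)) = 10^(0.4 × 12.9156) = 10^5.16624 = 1.4664 × 10^5.

L₁/L₂ = 147000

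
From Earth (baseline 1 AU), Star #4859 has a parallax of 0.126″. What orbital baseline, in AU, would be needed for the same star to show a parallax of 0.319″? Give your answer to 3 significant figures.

2.53 AU

Parallax scales linearly with baseline: p ∝ B, so B = p_target / p_Earth × 1 AU.
B = 0.319 / 0.126 = 2.5317 AU.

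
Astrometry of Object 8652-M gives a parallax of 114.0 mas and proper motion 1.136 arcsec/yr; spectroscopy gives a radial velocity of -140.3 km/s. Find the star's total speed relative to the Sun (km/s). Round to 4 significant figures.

d = 1/p = 1/0.1140″ = 8.7719 pc.
v_t = 4.740 μ d = 4.740 × 1.136 × 8.7719 = 47.234 km/s.
v = √(v_r² + v_t²) = √((-140.3)² + 47.234²) = √21915.1 = 148.04 km/s.

148.0 km/s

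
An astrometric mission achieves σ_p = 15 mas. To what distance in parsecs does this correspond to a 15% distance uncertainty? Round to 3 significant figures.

10.0 pc

σ_d/d = σ_p/p, so the condition is σ_p/p ≤ 0.15, i.e. p ≥ σ_p/0.15.
p_min = 15/0.15 = 100 mas = 0.1 arcsec.
d_max = 1/p_min = 1/0.1 = 10 pc.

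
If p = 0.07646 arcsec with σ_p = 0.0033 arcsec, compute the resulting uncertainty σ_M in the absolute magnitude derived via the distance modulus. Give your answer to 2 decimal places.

M = m − 5 log₁₀ d + 5 = m + 5 log₁₀ p + 5, so ∂M/∂p = 5/(p ln 10).
σ_M = (5/ln 10) · (σ_p/p) = 2.1715 × 0.0033/0.07646 = 2.1715 × 0.04316 = 0.093722.

σ_M = 0.09 mag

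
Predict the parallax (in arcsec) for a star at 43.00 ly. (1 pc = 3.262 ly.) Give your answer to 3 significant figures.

d = 43.00 ly ÷ 3.262 = 13.182 pc.
p = 1/d = 1/13.182 = 0.075861 arcsec.

0.0759 arcsec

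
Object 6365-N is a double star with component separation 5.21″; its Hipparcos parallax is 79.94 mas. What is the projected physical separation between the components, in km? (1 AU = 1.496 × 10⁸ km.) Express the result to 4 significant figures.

d = 1/p = 1/0.07994″ = 12.509 pc.
At distance d (pc), an angle of θ arcsec spans θ·d AU: s = 5.21 × 12.509 = 65.172 AU.
= 65.172 × 1.496 × 10⁸ km = 9.7497 × 10^9 km.

9.750 × 10^9 km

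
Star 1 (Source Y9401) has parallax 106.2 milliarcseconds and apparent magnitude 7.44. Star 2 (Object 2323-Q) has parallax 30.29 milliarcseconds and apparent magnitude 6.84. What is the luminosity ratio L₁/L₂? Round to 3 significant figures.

d₁ = 1/p₁ = 1/0.1062″ = 9.4162 pc; d₂ = 1/p₂ = 1/0.03029″ = 33.014 pc.
M₁ = m₁ − 5 log₁₀ d₁ + 5 = 7.44 − 4.8694 + 5 = 7.5706.
M₂ = 6.84 − 7.5935 + 5 = 4.2465.
L₁/L₂ = 10^(0.4(M₂ − M₁)) = 10^(0.4 × (-3.3241)) = 10^(-1.32964) = 0.046812.

L₁/L₂ = 0.0468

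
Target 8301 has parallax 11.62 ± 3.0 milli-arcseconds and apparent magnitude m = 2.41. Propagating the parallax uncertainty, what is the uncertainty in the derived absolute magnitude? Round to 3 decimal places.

σ_M = 0.561 mag

M = m − 5 log₁₀ d + 5 = m + 5 log₁₀ p + 5, so ∂M/∂p = 5/(p ln 10).
σ_M = (5/ln 10) · (σ_p/p) = 2.1715 × 3.0/11.62 = 2.1715 × 0.25818 = 0.56064.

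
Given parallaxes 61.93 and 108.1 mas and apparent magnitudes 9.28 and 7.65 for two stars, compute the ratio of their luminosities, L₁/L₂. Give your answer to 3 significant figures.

L₁/L₂ = 0.679

d₁ = 1/p₁ = 1/0.06193″ = 16.147 pc; d₂ = 1/p₂ = 1/0.1081″ = 9.2507 pc.
M₁ = m₁ − 5 log₁₀ d₁ + 5 = 9.28 − 6.0405 + 5 = 8.2395.
M₂ = 7.65 − 4.8309 + 5 = 7.8191.
L₁/L₂ = 10^(0.4(M₂ − M₁)) = 10^(0.4 × (-0.4204)) = 10^(-0.16816) = 0.67895.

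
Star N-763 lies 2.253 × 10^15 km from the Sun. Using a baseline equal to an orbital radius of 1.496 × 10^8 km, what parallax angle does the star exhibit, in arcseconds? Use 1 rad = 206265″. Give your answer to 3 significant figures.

0.0137 arcsec

θ ≈ B/d = (1.496 × 10^8) / (2.253 × 10^15) = 6.6400 × 10^-8 rad.
In arcseconds: 6.6400 × 10^-8 × 206265 = 0.013696″.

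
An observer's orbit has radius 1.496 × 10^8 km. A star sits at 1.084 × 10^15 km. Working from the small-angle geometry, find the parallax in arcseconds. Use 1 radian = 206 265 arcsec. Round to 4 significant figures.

θ ≈ B/d = (1.496 × 10^8) / (1.084 × 10^15) = 1.3801 × 10^-7 rad.
In arcseconds: 1.3801 × 10^-7 × 206265 = 0.028467″.

0.02847 arcsec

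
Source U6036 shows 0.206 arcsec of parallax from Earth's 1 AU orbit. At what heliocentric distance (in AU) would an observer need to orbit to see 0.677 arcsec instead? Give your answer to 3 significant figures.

Parallax scales linearly with baseline: p ∝ B, so B = p_target / p_Earth × 1 AU.
B = 0.677 / 0.206 = 3.2864 AU.

3.29 AU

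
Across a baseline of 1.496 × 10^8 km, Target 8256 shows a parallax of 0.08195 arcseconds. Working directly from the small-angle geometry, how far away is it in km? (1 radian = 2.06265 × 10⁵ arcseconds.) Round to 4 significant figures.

3.765 × 10^14 km

θ = 0.08195″ = 0.08195/206265 = 3.9730 × 10^-7 rad.
d = B/θ = (1.496 × 10^8) / (3.9730 × 10^-7) = 3.7654 × 10^14 km.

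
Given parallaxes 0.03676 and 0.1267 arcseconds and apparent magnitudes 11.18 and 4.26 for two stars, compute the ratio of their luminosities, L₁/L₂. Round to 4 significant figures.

d₁ = 1/p₁ = 1/0.03676″ = 27.203 pc; d₂ = 1/p₂ = 1/0.1267″ = 7.8927 pc.
M₁ = m₁ − 5 log₁₀ d₁ + 5 = 11.18 − 7.1731 + 5 = 9.0069.
M₂ = 4.26 − 4.4861 + 5 = 4.7739.
L₁/L₂ = 10^(0.4(M₂ − M₁)) = 10^(0.4 × (-4.2330)) = 10^(-1.69320) = 0.020267.

L₁/L₂ = 0.02027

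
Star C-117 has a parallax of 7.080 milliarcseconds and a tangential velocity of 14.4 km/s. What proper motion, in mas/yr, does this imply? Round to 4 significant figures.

d = 1/p = 1/0.007080″ = 141.24 pc.
μ = v_t / (4.74 d) = 14.4 / (4.74 × 141.24) = 14.4 / 669.48 = 0.021509 ″/yr = 21.509 mas/yr.

21.51 mas/yr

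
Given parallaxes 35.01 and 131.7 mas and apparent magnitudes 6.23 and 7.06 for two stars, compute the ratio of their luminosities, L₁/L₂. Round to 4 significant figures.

d₁ = 1/p₁ = 1/0.03501″ = 28.563 pc; d₂ = 1/p₂ = 1/0.1317″ = 7.593 pc.
M₁ = m₁ − 5 log₁₀ d₁ + 5 = 6.23 − 7.2790 + 5 = 3.9510.
M₂ = 7.06 − 4.4021 + 5 = 7.6579.
L₁/L₂ = 10^(0.4(M₂ − M₁)) = 10^(0.4 × 3.7069) = 10^1.48276 = 30.392.

L₁/L₂ = 30.39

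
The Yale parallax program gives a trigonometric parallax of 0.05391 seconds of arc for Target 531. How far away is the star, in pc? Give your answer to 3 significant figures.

18.5 pc

d = 1/p = 1/0.05391 = 18.549 pc.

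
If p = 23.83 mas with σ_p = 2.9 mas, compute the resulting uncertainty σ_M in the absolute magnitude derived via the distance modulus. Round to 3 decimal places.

M = m − 5 log₁₀ d + 5 = m + 5 log₁₀ p + 5, so ∂M/∂p = 5/(p ln 10).
σ_M = (5/ln 10) · (σ_p/p) = 2.1715 × 2.9/23.83 = 2.1715 × 0.1217 = 0.26427.

σ_M = 0.264 mag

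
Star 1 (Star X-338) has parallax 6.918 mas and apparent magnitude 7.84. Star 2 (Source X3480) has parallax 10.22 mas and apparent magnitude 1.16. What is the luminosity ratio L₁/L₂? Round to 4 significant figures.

d₁ = 1/p₁ = 1/0.006918″ = 144.55 pc; d₂ = 1/p₂ = 1/0.01022″ = 97.847 pc.
M₁ = m₁ − 5 log₁₀ d₁ + 5 = 7.84 − 10.8001 + 5 = 2.0399.
M₂ = 1.16 − 9.9527 + 5 = -3.7927.
L₁/L₂ = 10^(0.4(M₂ − M₁)) = 10^(0.4 × (-5.8326)) = 10^(-2.33304) = 0.0046447.

L₁/L₂ = 0.004645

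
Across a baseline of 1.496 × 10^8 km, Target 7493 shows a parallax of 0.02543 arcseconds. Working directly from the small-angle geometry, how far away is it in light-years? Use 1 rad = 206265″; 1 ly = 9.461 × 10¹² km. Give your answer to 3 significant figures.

128 ly

θ = 0.02543″ = 0.02543/206265 = 1.2329 × 10^-7 rad.
d = B/θ = (1.496 × 10^8) / (1.2329 × 10^-7) = 1.2134 × 10^15 km = (1.2134 × 10^15) / (9.461 × 10^12) ly = 128.25 ly.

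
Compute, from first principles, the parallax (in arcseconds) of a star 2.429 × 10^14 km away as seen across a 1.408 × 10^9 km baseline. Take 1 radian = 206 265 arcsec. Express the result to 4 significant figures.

1.196 arcsec

θ ≈ B/d = (1.408 × 10^9) / (2.429 × 10^14) = 5.7966 × 10^-6 rad.
In arcseconds: 5.7966 × 10^-6 × 206265 = 1.1956″.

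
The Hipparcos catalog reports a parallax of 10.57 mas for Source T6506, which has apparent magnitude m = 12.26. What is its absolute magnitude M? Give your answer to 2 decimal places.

d = 1/p = 1/0.01057″ = 94.607 pc.
m − M = 5 log₁₀(94.607) − 5 = 9.8796 − 5 = 4.8796.
M = m − (m − M) = 12.26 − 4.8796 = 7.38.

M = 7.38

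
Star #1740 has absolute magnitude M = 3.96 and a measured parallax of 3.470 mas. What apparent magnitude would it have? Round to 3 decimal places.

m = 11.258

d = 1/p = 1/0.003470″ = 288.18 pc.
m − M = 5 log₁₀ d − 5 = 5 log₁₀(288.18) − 5 = 12.2983 − 5 = 7.2983.
m = M + (m − M) = 3.96 + 7.2983 = 11.258.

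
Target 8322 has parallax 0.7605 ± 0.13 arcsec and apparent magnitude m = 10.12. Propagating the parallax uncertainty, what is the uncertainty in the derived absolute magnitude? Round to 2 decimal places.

M = m − 5 log₁₀ d + 5 = m + 5 log₁₀ p + 5, so ∂M/∂p = 5/(p ln 10).
σ_M = (5/ln 10) · (σ_p/p) = 2.1715 × 0.13/0.7605 = 2.1715 × 0.17094 = 0.3712.

σ_M = 0.37 mag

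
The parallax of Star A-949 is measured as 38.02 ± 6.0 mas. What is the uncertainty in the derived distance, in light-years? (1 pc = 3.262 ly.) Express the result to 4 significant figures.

13.54 ly

d = 1/p, so σ_d = σ_p / p².
σ_d = 0.00600 / (0.03802)² = 0.00600 / 0.0014455 = 4.1508 pc = 4.1508 × 3.262 ly = 13.54 ly.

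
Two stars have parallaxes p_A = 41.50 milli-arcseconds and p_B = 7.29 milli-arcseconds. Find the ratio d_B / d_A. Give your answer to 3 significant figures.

5.69

Since d = 1/p, d_B/d_A = p_A/p_B.
= 41.50 / 7.29 = 5.6927.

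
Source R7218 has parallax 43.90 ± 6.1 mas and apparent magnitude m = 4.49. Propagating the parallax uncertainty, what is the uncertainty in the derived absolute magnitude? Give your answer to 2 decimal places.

M = m − 5 log₁₀ d + 5 = m + 5 log₁₀ p + 5, so ∂M/∂p = 5/(p ln 10).
σ_M = (5/ln 10) · (σ_p/p) = 2.1715 × 6.1/43.90 = 2.1715 × 0.13895 = 0.30173.

σ_M = 0.30 mag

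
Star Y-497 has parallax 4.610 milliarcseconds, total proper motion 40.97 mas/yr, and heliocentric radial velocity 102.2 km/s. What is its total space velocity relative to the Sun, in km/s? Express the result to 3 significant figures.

111 km/s

d = 1/p = 1/0.004610″ = 216.92 pc.
μ = 40.97 mas/yr = 0.04097 ″/yr.
v_t = 4.740 μ d = 4.740 × 0.04097 × 216.92 = 42.125 km/s.
v = √(v_r² + v_t²) = √(102.2² + 42.125²) = √12219.4 = 110.54 km/s.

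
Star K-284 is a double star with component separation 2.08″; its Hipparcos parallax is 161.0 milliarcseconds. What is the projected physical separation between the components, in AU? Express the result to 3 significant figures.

12.9 AU

d = 1/p = 1/0.1610″ = 6.2112 pc.
At distance d (pc), an angle of θ arcsec spans θ·d AU: s = 2.08 × 6.2112 = 12.919 AU.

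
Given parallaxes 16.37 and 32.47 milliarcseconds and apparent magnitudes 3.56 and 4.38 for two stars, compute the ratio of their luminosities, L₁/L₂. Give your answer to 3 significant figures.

d₁ = 1/p₁ = 1/0.01637″ = 61.087 pc; d₂ = 1/p₂ = 1/0.03247″ = 30.798 pc.
M₁ = m₁ − 5 log₁₀ d₁ + 5 = 3.56 − 8.9297 + 5 = -0.3697.
M₂ = 4.38 − 7.4426 + 5 = 1.9374.
L₁/L₂ = 10^(0.4(M₂ − M₁)) = 10^(0.4 × 2.3071) = 10^0.92284 = 8.3722.

L₁/L₂ = 8.37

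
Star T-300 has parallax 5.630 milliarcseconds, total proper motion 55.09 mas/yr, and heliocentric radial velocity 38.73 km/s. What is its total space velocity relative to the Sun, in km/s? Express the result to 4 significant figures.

d = 1/p = 1/0.005630″ = 177.62 pc.
μ = 55.09 mas/yr = 0.05509 ″/yr.
v_t = 4.740 μ d = 4.740 × 0.05509 × 177.62 = 46.381 km/s.
v = √(v_r² + v_t²) = √(38.73² + 46.381²) = √3651.21 = 60.425 km/s.

60.43 km/s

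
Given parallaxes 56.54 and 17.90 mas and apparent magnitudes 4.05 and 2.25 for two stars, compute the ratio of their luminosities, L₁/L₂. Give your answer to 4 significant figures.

L₁/L₂ = 0.01910

d₁ = 1/p₁ = 1/0.05654″ = 17.687 pc; d₂ = 1/p₂ = 1/0.01790″ = 55.866 pc.
M₁ = m₁ − 5 log₁₀ d₁ + 5 = 4.05 − 6.2383 + 5 = 2.8117.
M₂ = 2.25 − 8.7357 + 5 = -1.4857.
L₁/L₂ = 10^(0.4(M₂ − M₁)) = 10^(0.4 × (-4.2974)) = 10^(-1.71896) = 0.0191.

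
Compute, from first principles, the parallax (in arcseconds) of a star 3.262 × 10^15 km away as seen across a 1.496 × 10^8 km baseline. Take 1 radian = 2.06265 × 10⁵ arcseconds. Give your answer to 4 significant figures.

0.009460 arcsec

θ ≈ B/d = (1.496 × 10^8) / (3.262 × 10^15) = 4.5861 × 10^-8 rad.
In arcseconds: 4.5861 × 10^-8 × 206265 = 0.0094595″.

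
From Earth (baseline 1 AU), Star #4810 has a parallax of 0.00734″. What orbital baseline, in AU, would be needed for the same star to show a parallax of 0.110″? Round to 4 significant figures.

14.99 AU

Parallax scales linearly with baseline: p ∝ B, so B = p_target / p_Earth × 1 AU.
B = 0.110 / 0.00734 = 14.986 AU.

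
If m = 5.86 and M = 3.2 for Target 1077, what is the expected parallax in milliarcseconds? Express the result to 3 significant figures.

29.4 mas

m − M = 5.86 − 3.2 = 2.66.
d = 10^((m−M)/5 + 1) = 10^1.532 = 34.041 pc.
p = 1/d = 1/34.041 = 0.029376 arcsec = 29.376 mas.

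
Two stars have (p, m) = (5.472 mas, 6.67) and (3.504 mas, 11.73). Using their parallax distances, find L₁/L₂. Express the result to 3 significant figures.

d₁ = 1/p₁ = 1/0.005472″ = 182.75 pc; d₂ = 1/p₂ = 1/0.003504″ = 285.39 pc.
M₁ = m₁ − 5 log₁₀ d₁ + 5 = 6.67 − 11.3093 + 5 = 0.3607.
M₂ = 11.73 − 12.2772 + 5 = 4.4528.
L₁/L₂ = 10^(0.4(M₂ − M₁)) = 10^(0.4 × 4.0921) = 10^1.63684 = 43.335.

L₁/L₂ = 43.3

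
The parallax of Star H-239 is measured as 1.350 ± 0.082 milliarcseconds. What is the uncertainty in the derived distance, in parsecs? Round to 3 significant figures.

45.0 pc

d = 1/p, so σ_d = σ_p / p².
σ_d = 0.0000820 / (0.001350)² = 0.0000820 / 0.0000018225 = 44.993 pc.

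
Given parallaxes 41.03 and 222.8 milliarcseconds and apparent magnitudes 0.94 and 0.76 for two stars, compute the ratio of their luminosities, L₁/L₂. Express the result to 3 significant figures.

d₁ = 1/p₁ = 1/0.04103″ = 24.372 pc; d₂ = 1/p₂ = 1/0.2228″ = 4.4883 pc.
M₁ = m₁ − 5 log₁₀ d₁ + 5 = 0.94 − 6.9345 + 5 = -0.9945.
M₂ = 0.76 − 3.2604 + 5 = 2.4996.
L₁/L₂ = 10^(0.4(M₂ − M₁)) = 10^(0.4 × 3.4941) = 10^1.39764 = 24.983.

L₁/L₂ = 25.0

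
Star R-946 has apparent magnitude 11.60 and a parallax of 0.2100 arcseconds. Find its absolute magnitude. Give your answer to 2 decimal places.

M = 13.21

d = 1/p = 1/0.2100″ = 4.7619 pc.
m − M = 5 log₁₀(4.7619) − 5 = 3.3889 − 5 = -1.6111.
M = m − (m − M) = 11.60 − (-1.6111) = 13.21.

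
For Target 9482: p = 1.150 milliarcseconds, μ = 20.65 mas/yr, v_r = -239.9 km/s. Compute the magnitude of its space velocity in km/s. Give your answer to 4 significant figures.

254.6 km/s

d = 1/p = 1/0.001150″ = 869.57 pc.
μ = 20.65 mas/yr = 0.02065 ″/yr.
v_t = 4.740 μ d = 4.740 × 0.02065 × 869.57 = 85.114 km/s.
v = √(v_r² + v_t²) = √((-239.9)² + 85.114²) = √64796.4 = 254.55 km/s.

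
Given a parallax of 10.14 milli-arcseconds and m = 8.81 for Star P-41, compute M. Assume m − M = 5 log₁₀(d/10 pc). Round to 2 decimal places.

d = 1/p = 1/0.01014″ = 98.619 pc.
m − M = 5 log₁₀(98.619) − 5 = 9.9698 − 5 = 4.9698.
M = m − (m − M) = 8.81 − 4.9698 = 3.84.

M = 3.84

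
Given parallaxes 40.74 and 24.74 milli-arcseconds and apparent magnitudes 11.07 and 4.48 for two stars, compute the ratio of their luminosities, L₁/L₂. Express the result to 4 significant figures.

d₁ = 1/p₁ = 1/0.04074″ = 24.546 pc; d₂ = 1/p₂ = 1/0.02474″ = 40.42 pc.
M₁ = m₁ − 5 log₁₀ d₁ + 5 = 11.07 − 6.9499 + 5 = 9.1201.
M₂ = 4.48 − 8.0330 + 5 = 1.4470.
L₁/L₂ = 10^(0.4(M₂ − M₁)) = 10^(0.4 × (-7.6731)) = 10^(-3.06924) = 0.00085263.

L₁/L₂ = 0.0008526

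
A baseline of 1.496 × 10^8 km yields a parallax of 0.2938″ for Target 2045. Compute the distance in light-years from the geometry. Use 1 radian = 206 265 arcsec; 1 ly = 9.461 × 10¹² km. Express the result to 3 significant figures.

θ = 0.2938″ = 0.2938/206265 = 1.4244 × 10^-6 rad.
d = B/θ = (1.496 × 10^8) / (1.4244 × 10^-6) = 1.0503 × 10^14 km = (1.0503 × 10^14) / (9.461 × 10^12) ly = 11.101 ly.

11.1 ly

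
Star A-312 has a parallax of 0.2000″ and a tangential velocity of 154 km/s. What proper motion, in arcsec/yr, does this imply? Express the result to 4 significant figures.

6.498 arcsec/yr

d = 1/p = 1/0.2000″ = 5 pc.
μ = v_t / (4.74 d) = 154 / (4.74 × 5) = 154 / 23.7 = 6.4979 ″/yr.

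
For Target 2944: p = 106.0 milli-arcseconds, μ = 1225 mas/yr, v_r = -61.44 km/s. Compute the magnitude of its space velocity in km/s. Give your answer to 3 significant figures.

d = 1/p = 1/0.1060″ = 9.434 pc.
μ = 1225 mas/yr = 1.225 ″/yr.
v_t = 4.740 μ d = 4.740 × 1.225 × 9.434 = 54.779 km/s.
v = √(v_r² + v_t²) = √((-61.44)² + 54.779²) = √6775.61 = 82.314 km/s.

82.3 km/s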